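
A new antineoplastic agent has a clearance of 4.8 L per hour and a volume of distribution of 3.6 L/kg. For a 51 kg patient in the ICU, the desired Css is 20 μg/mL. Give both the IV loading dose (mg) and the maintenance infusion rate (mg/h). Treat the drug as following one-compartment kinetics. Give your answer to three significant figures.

Vd = 3.6 L/kg × 51 kg = 183.6 L
LD = Vd · C_target = 183.6 × 20 = 3672 mg
Maintenance: replace elimination → rate = CL × Css = 4.800 × 20 = 96.00 mg/h

(a) 3670 mg; (b) 96.0 mg/h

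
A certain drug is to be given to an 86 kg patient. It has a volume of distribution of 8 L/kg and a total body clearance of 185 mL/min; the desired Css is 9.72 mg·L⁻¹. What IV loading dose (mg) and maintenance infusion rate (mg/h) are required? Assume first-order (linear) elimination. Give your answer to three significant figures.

(a) 6690 mg; (b) 108 mg/h

Vd = 8 L/kg × 86 kg = 688.0 L
Loading dose = Vd × C = 688.0 × 9.72 = 6687 mg
CL = 185 mL/min = 185 × 0.06 = 11.10 L/h
Maintenance: replace elimination → rate = CL × Css = 11.10 × 9.72 = 107.9 mg/h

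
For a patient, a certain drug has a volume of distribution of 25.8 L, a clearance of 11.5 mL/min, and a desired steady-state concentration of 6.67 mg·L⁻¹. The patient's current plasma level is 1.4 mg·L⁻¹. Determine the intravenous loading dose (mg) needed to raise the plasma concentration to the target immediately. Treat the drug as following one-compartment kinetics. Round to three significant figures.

136 mg

Concentration deficit ΔC = 6.67 − 1.4 = 5.270 mg/L
LD = Vd × ΔC = 25.80 × 5.270 = 136.0 mg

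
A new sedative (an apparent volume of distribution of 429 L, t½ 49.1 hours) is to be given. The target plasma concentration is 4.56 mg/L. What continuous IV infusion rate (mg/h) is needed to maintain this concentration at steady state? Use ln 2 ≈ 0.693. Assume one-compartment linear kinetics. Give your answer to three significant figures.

27.6 mg/h

k = 0.693/49.1 = 0.01411 h⁻¹, so CL = k·Vd = 0.01411 × 429.0 = 6.053 L/h
Infusion rate = CL × Css = 6.053 × 4.56 = 27.60 mg/h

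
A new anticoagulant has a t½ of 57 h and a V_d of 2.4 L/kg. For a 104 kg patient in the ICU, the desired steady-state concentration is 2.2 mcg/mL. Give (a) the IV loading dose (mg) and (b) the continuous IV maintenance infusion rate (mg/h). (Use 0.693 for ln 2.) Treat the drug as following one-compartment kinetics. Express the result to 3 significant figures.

Total Vd = 2.4 × 104 = 249.6 L
LD = Vd × C = 249.6 × 2.2 = 549.1 mg
CL = 0.693 × Vd / t½ = 0.693 × 249.6 / 57 = 3.035 L/h
Infusion rate = CL × Css = 3.035 × 2.2 = 6.677 mg/h

(a) 549 mg; (b) 6.68 mg/h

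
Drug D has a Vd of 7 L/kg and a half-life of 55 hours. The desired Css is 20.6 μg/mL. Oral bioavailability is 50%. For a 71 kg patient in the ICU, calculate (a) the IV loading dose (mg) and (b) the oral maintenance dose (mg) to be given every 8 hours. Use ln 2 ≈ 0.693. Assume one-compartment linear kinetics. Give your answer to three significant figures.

(a) 10200 mg; (b) 2060 mg

Total Vd = 7 × 71 = 497.0 L
LD = Vd × C = 497.0 × 20.6 = 10240 mg
CL = 0.693 × Vd / t½ = 0.693 × 497.0 / 55 = 6.262 L/h
D = CL × Css × τ / F = 6.262 × 20.6 × 8 / 0.5 = 2064 mg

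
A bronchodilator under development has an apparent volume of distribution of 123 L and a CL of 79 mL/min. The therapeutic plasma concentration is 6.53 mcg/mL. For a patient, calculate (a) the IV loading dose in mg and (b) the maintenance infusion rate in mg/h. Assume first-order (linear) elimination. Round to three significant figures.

LD = Vd · C_target = 123.0 × 6.53 = 803.2 mg
Convert clearance: 79 mL/min × 60 min/h ÷ 1000 mL/L = 4.740 L/h
Infusion rate = 4.740 L/h × 6.53 mg/L = 30.95 mg/h

(a) 803 mg; (b) 31.0 mg/h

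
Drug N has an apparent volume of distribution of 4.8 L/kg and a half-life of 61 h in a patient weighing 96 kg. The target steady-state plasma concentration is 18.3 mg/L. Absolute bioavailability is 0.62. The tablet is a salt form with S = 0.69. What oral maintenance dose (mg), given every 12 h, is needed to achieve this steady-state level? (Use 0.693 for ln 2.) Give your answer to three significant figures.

2690 mg

Vd(total) = 96 kg × 4.8 L/kg = 460.8 L
CL = 0.693 × Vd / t½ = 0.693 × 460.8 / 61 = 5.235 L/h
D = CL × Css × τ / F / S = 5.235 × 18.3 × 12 / 0.62 / 0.69 = 2687 mg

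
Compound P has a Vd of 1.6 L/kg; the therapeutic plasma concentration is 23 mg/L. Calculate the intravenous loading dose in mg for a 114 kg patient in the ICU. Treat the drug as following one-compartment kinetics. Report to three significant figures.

4200 mg

Vd(total) = 114 kg × 1.6 L/kg = 182.4 L
LD = Vd × C = 182.4 × 23.00 = 4195 mg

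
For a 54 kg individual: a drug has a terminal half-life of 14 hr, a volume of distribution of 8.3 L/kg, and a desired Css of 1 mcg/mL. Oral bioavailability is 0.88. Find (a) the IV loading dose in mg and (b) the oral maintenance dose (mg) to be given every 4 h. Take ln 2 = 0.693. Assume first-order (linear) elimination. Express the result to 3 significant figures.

Vd(total) = 54 kg × 8.3 L/kg = 448.2 L
LD = Vd × C = 448.2 × 1 = 448.2 mg
CL = 0.693 × Vd / t½ = 0.693 × 448.2 / 14 = 22.19 L/h
D = CL × Css × τ / F = 22.19 × 1 × 4 / 0.88 = 100.9 mg

(a) 448 mg; (b) 101 mg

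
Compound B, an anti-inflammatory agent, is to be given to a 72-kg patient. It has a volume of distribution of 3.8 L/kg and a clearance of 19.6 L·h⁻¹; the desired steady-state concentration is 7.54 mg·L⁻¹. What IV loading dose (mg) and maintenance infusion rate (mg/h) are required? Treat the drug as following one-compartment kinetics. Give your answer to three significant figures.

(a) 2060 mg; (b) 148 mg/h

Total Vd = 3.8 × 72 = 273.6 L
Loading: fill Vd to C_target → 273.6 L × 7.54 mg/L = 2063 mg
Infusion rate = 19.60 L/h × 7.54 mg/L = 147.8 mg/h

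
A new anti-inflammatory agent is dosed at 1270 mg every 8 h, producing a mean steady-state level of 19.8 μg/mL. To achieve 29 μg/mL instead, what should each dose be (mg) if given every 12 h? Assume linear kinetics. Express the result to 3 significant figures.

For first-order elimination, Css ∝ F·D/(CL·τ); F and CL are unchanged, so Css ∝ D/τ.
D₂ = D₁ × (Css,target / Css,current) × (τ₂/τ₁) = 1270 × (29/19.8) × (12/8) = 2790 mg

2790 mg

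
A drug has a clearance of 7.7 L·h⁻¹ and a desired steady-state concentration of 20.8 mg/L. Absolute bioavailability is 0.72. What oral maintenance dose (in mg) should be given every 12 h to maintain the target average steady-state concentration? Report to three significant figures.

2670 mg

D = CL × Css × τ / F = 7.700 × 20.8 × 12 / 0.72 = 2669 mg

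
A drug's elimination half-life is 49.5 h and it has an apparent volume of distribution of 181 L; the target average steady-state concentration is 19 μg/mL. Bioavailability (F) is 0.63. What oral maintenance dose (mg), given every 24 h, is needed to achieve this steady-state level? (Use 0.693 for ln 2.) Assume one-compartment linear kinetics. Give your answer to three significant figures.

k = 0.693/49.5 = 0.01400 h⁻¹, so CL = k·Vd = 0.01400 × 181.0 = 2.534 L/h
D = CL × Css × τ / F = 2.534 × 19 × 24 / 0.63 = 1834 mg

1830 mg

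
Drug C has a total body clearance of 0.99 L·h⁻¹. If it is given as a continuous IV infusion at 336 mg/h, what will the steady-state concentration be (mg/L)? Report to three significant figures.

Css = rate / CL = 336 / 0.9900 = 339.4 mg/L

339 mg/L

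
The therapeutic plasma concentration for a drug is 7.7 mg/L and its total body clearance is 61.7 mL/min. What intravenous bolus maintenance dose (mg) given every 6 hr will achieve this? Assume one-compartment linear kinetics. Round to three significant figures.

171 mg

CL = 61.7 mL/min = 61.7 × 0.06 = 3.702 L/h
At steady state, dose per interval replaces the amount cleared in that interval: D/τ = CL·Css.
D = CL × Css × τ = 3.702 × 7.7 × 6 = 171.0 mg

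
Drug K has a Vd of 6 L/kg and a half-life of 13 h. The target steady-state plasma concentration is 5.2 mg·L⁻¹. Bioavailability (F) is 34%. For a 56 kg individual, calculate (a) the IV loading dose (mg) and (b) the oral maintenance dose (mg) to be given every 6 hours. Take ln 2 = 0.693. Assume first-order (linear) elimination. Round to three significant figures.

(a) 1750 mg; (b) 1640 mg

Total Vd = 6 × 56 = 336.0 L
LD = Vd × C = 336.0 × 5.2 = 1747 mg
CL = 0.693 × Vd / t½ = 0.693 × 336.0 / 13 = 17.91 L/h
D = CL × Css × τ / F = 17.91 × 5.2 × 6 / 0.34 = 1644 mg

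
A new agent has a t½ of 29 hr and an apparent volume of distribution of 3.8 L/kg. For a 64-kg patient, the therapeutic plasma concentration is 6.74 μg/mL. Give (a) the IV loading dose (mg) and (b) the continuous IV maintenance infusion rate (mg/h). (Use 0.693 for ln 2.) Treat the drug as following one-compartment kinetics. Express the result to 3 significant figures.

(a) 1640 mg; (b) 39.2 mg/h

Vd(total) = 64 kg × 3.8 L/kg = 243.2 L
LD = Vd × C = 243.2 × 6.74 = 1639 mg
CL = 0.693 × Vd / t½ = 0.693 × 243.2 / 29 = 5.812 L/h
Infusion rate = CL × Css = 5.812 × 6.74 = 39.17 mg/h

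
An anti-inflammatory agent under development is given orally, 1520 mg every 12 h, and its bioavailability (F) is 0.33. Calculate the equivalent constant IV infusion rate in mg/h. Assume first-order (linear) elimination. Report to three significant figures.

41.8 mg/h

Equivalent systemic input: infusion rate = F·D/τ.
Rate = 0.33 × 1520 / 12 = 41.80 mg/h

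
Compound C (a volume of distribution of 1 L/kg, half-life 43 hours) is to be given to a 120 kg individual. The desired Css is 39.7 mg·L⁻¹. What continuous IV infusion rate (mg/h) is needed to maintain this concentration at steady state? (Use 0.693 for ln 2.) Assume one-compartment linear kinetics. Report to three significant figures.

Vd(total) = 120 kg × 1 L/kg = 120.0 L
CL = 0.693 × Vd / t½ = 0.693 × 120.0 / 43 = 1.934 L/h
Infusion rate = CL × Css = 1.934 × 39.7 = 76.78 mg/h

76.8 mg/h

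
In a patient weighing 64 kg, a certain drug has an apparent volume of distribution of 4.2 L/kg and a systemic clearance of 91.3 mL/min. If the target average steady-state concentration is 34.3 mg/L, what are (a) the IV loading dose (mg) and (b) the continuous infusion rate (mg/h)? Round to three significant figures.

Vd(total) = 64 kg × 4.2 L/kg = 268.8 L
Loading: fill Vd to C_target → 268.8 L × 34.3 mg/L = 9220 mg
Convert clearance: 91.3 mL/min × 60 min/h ÷ 1000 mL/L = 5.478 L/h
Maintenance: replace elimination → rate = CL × Css = 5.478 × 34.3 = 187.9 mg/h

(a) 9220 mg; (b) 188 mg/h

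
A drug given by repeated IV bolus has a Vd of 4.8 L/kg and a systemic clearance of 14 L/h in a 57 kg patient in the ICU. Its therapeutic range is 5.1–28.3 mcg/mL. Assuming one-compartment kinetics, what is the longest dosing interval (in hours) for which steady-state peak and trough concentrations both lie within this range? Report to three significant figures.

Vd(total) = 57 kg × 4.8 L/kg = 273.6 L
k = CL / Vd = 14.00 / 273.6 = 0.05117 h⁻¹
Between IV bolus doses, concentration decays as C = C₀·e^(−kτ), so C_peak/C_trough = e^(kτ).
τ_max = ln(C_peak/C_trough) / k = ln(28.3/5.1) / 0.05117 = 1.714 / 0.05117 = 33.50 h

33.5 h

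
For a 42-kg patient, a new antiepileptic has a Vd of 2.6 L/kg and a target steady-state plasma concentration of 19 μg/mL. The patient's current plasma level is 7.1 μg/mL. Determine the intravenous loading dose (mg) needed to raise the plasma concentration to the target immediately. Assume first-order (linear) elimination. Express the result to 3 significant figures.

1300 mg

Vd(total) = 42 kg × 2.6 L/kg = 109.2 L
Concentration deficit ΔC = 19 − 7.1 = 11.90 mg/L
LD = Vd × ΔC = 109.2 × 11.90 = 1299 mg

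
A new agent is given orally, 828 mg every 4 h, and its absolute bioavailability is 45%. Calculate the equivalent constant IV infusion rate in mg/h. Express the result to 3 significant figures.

93.2 mg/h

Equivalent systemic input: infusion rate = F·D/τ.
Rate = 0.45 × 828 / 4 = 93.15 mg/h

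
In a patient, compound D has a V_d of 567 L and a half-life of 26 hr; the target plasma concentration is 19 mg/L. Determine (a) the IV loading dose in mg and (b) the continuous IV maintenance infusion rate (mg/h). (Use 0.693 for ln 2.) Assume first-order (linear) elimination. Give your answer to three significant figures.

(a) 10800 mg; (b) 287 mg/h

LD = Vd × C = 567.0 × 19 = 10770 mg
CL = 0.693 × Vd / t½ = 0.693 × 567.0 / 26 = 15.11 L/h
Infusion rate = CL × Css = 15.11 × 19 = 287.1 mg/h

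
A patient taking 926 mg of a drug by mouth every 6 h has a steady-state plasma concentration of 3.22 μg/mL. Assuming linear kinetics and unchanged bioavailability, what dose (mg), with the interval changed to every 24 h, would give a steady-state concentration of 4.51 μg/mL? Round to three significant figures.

For first-order elimination, Css ∝ F·D/(CL·τ); F and CL are unchanged, so Css ∝ D/τ.
D₂ = D₁ × (Css,target / Css,current) × (τ₂/τ₁) = 926 × (4.51/3.22) × (24/6) = 5188 mg

5190 mg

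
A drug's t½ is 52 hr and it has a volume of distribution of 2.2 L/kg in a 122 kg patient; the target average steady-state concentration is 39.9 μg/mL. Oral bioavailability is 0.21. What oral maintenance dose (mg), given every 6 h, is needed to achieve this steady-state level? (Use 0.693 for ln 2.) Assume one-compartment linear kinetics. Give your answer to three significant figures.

4080 mg

Vd(total) = 122 kg × 2.2 L/kg = 268.4 L
CL = 0.693 × Vd / t½ = 0.693 × 268.4 / 52 = 3.577 L/h
D = CL × Css × τ / F = 3.577 × 39.9 × 6 / 0.21 = 4078 mg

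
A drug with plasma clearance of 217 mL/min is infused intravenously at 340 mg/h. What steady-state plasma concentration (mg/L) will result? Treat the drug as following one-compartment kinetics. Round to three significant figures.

26.1 mg/L

Convert clearance: 217 mL/min × 60 min/h ÷ 1000 mL/L = 13.02 L/h
Css = rate / CL = 340 / 13.02 = 26.11 mg/L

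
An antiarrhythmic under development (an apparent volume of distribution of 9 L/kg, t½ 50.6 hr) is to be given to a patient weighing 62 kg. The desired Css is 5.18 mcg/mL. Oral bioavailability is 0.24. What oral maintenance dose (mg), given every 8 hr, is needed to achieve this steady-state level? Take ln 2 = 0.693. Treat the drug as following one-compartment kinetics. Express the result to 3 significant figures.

1320 mg

Vd = 9 L/kg × 62 kg = 558.0 L
CL = ln 2 · Vd / t½ = 0.693 × 558.0 / 50.6 = 7.642 L/h
D = CL × Css × τ / F = 7.642 × 5.18 × 8 / 0.24 = 1320 mg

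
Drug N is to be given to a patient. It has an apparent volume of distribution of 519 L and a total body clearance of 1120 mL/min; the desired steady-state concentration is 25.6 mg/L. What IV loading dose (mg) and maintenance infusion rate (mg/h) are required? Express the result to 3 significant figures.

(a) 13300 mg; (b) 1720 mg/h

LD = Vd · C_target = 519.0 × 25.6 = 13290 mg
CL = 1120 mL/min = 1120 × 0.06 = 67.20 L/h
Maintenance infusion rate = CL × Css = 67.20 × 25.6 = 1720 mg/h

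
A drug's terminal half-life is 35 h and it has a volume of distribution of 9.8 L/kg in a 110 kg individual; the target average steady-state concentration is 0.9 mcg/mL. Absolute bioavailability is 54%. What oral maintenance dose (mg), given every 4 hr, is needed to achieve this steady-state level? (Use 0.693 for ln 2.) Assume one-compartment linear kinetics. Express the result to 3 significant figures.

Vd = 9.8 L/kg × 110 kg = 1078 L
k = 0.693/35 = 0.01980 h⁻¹, so CL = k·Vd = 0.01980 × 1078 = 21.34 L/h
D = CL × Css × τ / F = 21.34 × 0.9 × 4 / 0.54 = 142.3 mg

142 mg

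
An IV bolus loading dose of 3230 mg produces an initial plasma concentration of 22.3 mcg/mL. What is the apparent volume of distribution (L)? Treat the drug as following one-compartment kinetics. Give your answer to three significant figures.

145 L

Immediately after an IV bolus, C₀ = Dose / Vd, so Vd = Dose / C₀.
Vd = 3230 / 22.3 = 144.8 L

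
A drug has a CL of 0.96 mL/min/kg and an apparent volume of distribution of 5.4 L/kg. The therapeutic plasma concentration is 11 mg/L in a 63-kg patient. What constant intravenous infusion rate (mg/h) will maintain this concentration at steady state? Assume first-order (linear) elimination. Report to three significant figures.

39.9 mg/h

CL = 0.96 mL/min/kg × 63 kg = 60.48 mL/min = 60.48 × 60/1000 = 3.629 L/h
R₀ = 3.629 × 11 = 39.92 mg/h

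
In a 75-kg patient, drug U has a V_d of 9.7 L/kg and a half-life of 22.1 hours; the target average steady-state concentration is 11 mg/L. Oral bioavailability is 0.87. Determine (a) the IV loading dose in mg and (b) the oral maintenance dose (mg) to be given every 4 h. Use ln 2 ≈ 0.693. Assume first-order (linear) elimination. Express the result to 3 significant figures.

(a) 8000 mg; (b) 1150 mg

Vd(total) = 75 kg × 9.7 L/kg = 727.5 L
LD = Vd × C = 727.5 × 11 = 8003 mg
CL = 0.693 × Vd / t½ = 0.693 × 727.5 / 22.1 = 22.81 L/h
D = CL × Css × τ / F = 22.81 × 11 × 4 / 0.87 = 1154 mg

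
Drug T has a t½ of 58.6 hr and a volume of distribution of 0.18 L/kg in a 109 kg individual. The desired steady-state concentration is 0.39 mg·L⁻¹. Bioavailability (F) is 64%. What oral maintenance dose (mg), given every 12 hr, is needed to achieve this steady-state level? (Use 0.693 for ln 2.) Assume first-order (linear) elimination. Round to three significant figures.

Vd = 0.18 L/kg × 109 kg = 19.62 L
CL = 0.693 × Vd / t½ = 0.693 × 19.62 / 58.6 = 0.2320 L/h
D = CL × Css × τ / F = 0.2320 × 0.39 × 12 / 0.64 = 1.697 mg

1.70 mg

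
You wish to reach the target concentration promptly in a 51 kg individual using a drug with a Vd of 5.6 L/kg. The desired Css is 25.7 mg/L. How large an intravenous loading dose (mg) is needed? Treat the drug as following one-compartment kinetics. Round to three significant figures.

Vd(total) = 51 kg × 5.6 L/kg = 285.6 L
LD = Vd × C = 285.6 × 25.70 = 7340 mg

7340 mg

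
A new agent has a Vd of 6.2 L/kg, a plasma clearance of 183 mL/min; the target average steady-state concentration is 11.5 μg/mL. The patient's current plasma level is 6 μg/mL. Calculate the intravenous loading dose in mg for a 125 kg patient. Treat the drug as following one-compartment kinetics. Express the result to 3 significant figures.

Total Vd = 6.2 × 125 = 775.0 L
Concentration deficit ΔC = 11.5 − 6 = 5.500 mg/L
LD = Vd × ΔC = 775.0 × 5.500 = 4263 mg

4260 mg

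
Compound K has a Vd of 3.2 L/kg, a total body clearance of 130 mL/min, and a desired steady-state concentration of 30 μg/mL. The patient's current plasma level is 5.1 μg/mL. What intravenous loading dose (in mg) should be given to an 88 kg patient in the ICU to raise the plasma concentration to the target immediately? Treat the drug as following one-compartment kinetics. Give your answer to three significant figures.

Vd = 3.2 L/kg × 88 kg = 281.6 L
The loading dose fills Vd to the target concentration.
Concentration deficit ΔC = 30 − 5.1 = 24.90 mg/L
LD = Vd × ΔC = 281.6 × 24.90 = 7012 mg

7010 mg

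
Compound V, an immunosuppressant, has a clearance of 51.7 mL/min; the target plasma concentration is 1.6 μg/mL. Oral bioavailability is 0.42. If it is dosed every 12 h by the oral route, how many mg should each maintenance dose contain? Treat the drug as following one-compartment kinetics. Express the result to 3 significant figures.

142 mg

Convert clearance: 51.7 mL/min × 60 min/h ÷ 1000 mL/L = 3.102 L/h
D = CL × Css × τ / F = 3.102 × 1.6 × 12 / 0.42 = 141.8 mg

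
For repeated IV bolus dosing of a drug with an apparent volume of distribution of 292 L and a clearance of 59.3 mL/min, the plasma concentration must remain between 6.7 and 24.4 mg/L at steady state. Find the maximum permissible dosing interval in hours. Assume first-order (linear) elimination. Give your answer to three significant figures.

Convert clearance: 59.3 mL/min × 60 min/h ÷ 1000 mL/L = 3.558 L/h
k = CL / Vd = 3.558 / 292.0 = 0.01218 h⁻¹
Between IV bolus doses, concentration decays as C = C₀·e^(−kτ), so C_peak/C_trough = e^(kτ).
τ_max = ln(C_peak/C_trough) / k = ln(24.4/6.7) / 0.01218 = 1.292 / 0.01218 = 106.1 h

106 h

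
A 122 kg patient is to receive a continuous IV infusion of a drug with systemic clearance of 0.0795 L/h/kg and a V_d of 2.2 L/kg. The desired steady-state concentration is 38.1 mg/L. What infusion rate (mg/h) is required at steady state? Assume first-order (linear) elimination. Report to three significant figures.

CL = 0.0795 L/h/kg × 122 kg = 9.699 L/h
Infusion rate = CL · Css = 9.699 L/h × 38.1 mg/L = 369.5 mg/h

370 mg/h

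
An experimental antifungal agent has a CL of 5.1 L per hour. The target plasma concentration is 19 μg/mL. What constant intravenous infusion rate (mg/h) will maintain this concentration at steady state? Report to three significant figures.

Rate = CL × Css = 5.100 × 19 = 96.90 mg/h

96.9 mg/h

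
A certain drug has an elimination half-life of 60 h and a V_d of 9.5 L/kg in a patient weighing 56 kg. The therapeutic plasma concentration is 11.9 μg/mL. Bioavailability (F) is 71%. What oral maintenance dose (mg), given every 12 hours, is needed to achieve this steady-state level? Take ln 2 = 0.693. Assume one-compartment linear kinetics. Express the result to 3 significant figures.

Vd = 9.5 L/kg × 56 kg = 532.0 L
CL = 0.693 × Vd / t½ = 0.693 × 532.0 / 60 = 6.145 L/h
D = CL × Css × τ / F = 6.145 × 11.9 × 12 / 0.71 = 1236 mg

1240 mg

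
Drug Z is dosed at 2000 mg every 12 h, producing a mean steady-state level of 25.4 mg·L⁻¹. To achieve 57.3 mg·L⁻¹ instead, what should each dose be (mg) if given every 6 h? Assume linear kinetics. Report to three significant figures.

For first-order elimination, Css ∝ F·D/(CL·τ); F and CL are unchanged, so Css ∝ D/τ.
D₂ = D₁ × (Css,target / Css,current) × (τ₂/τ₁) = 2000 × (57.3/25.4) × (6/12) = 2256 mg

2260 mg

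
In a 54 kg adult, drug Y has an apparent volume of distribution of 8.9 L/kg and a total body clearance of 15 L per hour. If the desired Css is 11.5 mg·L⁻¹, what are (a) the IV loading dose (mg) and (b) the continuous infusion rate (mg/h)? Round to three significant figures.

(a) 5530 mg; (b) 173 mg/h

Total Vd = 8.9 × 54 = 480.6 L
Loading dose = Vd × C = 480.6 × 11.5 = 5527 mg
Infusion rate = 15.00 L/h × 11.5 mg/L = 172.5 mg/h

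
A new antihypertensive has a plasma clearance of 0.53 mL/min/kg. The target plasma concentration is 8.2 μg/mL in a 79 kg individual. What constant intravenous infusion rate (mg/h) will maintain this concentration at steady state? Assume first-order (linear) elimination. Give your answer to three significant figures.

20.6 mg/h

CL = 0.53 mL/min/kg × 79 kg = 41.87 mL/min = 41.87 × 60/1000 = 2.512 L/h
At steady state, infusion rate equals elimination rate: rate in = CL × Css.
Rate = CL × Css = 2.512 × 8.2 = 20.60 mg/h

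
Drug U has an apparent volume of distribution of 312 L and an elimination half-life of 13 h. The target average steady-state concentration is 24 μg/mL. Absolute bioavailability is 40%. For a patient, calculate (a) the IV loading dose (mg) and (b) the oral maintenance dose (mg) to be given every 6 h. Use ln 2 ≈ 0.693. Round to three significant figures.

(a) 7490 mg; (b) 5990 mg

LD = Vd × C = 312.0 × 24 = 7488 mg
CL = 0.693 × Vd / t½ = 0.693 × 312.0 / 13 = 16.63 L/h
D = CL × Css × τ / F = 16.63 × 24 × 6 / 0.4 = 5987 mg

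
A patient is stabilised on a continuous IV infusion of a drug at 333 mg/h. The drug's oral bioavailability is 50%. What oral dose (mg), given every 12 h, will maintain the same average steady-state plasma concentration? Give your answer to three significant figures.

To maintain the same Css, the systemic dosing rate must be unchanged: F·D/τ = infusion rate.
D = rate × τ / F = 333 × 12 / 0.5 = 7992 mg

7990 mg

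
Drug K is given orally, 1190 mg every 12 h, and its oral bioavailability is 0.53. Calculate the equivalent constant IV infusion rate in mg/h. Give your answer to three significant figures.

52.6 mg/h

Equivalent systemic input: infusion rate = F·D/τ.
Rate = 0.53 × 1190 / 12 = 52.56 mg/h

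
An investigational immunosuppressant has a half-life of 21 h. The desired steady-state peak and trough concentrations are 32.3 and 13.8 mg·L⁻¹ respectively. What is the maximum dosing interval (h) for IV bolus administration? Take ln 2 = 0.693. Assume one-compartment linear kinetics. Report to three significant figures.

k = 0.693 / t½ = 0.693 / 21 = 0.03300 h⁻¹
Between IV bolus doses, concentration decays as C = C₀·e^(−kτ), so C_peak/C_trough = e^(kτ).
τ_max = ln(C_peak/C_trough) / k = ln(32.3/13.8) / 0.03300 = 0.8504 / 0.03300 = 25.77 h

25.8 h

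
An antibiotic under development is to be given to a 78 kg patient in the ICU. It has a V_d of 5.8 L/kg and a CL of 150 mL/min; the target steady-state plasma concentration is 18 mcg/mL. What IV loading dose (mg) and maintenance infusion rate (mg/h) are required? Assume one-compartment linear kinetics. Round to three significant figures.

(a) 8140 mg; (b) 162 mg/h

Total Vd = 5.8 × 78 = 452.4 L
LD = Vd · C_target = 452.4 × 18 = 8143 mg
CL = 150 mL/min = 150 × 0.06 = 9.000 L/h
Maintenance: replace elimination → rate = CL × Css = 9.000 × 18 = 162.0 mg/h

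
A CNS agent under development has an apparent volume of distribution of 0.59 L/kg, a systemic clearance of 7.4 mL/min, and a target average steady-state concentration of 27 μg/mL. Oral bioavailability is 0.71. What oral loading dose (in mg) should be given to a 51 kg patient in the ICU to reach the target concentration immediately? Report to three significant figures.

Vd = 0.59 L/kg × 51 kg = 30.09 L
LD = Vd × C / F = 30.09 × 27.00 / 0.71 = 1144 mg

1140 mg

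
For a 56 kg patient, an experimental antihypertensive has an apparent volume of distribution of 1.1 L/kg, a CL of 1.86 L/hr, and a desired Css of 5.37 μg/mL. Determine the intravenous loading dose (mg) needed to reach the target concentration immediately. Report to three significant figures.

331 mg

Vd = 1.1 L/kg × 56 kg = 61.60 L
LD = Vd × C = 61.60 × 5.370 = 330.8 mg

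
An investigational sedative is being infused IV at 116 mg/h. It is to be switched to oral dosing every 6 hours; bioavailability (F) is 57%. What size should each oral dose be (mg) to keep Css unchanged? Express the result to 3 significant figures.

1220 mg

To maintain the same Css, the systemic dosing rate must be unchanged: F·D/τ = infusion rate.
D = rate × τ / F = 116 × 6 / 0.57 = 1221 mg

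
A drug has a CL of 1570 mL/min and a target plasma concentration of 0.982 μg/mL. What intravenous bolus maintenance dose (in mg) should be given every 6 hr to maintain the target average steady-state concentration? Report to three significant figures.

CL = 1570 mL/min × 60/1000 = 94.20 L/h
D = CL × Css × τ = 94.20 × 0.982 × 6 = 555.0 mg

555 mg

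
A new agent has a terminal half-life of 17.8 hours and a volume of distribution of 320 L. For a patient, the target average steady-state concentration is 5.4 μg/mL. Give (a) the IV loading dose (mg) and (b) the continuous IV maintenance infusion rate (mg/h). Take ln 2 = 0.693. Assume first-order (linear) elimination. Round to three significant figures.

(a) 1730 mg; (b) 67.3 mg/h

LD = Vd × C = 320.0 × 5.4 = 1728 mg
CL = 0.693 × Vd / t½ = 0.693 × 320.0 / 17.8 = 12.46 L/h
Infusion rate = CL × Css = 12.46 × 5.4 = 67.28 mg/h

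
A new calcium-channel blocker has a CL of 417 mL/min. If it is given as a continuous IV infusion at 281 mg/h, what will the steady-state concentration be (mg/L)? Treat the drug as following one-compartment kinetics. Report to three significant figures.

Convert clearance: 417 mL/min × 60 min/h ÷ 1000 mL/L = 25.02 L/h
Css = rate / CL = 281 / 25.02 = 11.23 mg/L

11.2 mg/L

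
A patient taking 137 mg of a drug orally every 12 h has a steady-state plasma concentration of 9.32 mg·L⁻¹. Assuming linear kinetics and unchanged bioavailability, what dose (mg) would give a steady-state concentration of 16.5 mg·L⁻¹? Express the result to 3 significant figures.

243 mg

With linear kinetics, Css is proportional to dose rate (D/τ) at fixed clearance.
D₂ = D₁ × (Css,target / Css,current) = 137 × 16.5/9.32 = 242.5 mg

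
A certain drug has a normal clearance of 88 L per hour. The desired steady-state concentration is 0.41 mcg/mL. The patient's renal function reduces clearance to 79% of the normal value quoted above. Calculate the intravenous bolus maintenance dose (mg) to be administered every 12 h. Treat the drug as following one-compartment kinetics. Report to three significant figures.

342 mg

Patient clearance = 0.79 × 88.00 = 69.52 L/h
D = CL × Css × τ = 69.52 × 0.41 × 12 = 342.0 mg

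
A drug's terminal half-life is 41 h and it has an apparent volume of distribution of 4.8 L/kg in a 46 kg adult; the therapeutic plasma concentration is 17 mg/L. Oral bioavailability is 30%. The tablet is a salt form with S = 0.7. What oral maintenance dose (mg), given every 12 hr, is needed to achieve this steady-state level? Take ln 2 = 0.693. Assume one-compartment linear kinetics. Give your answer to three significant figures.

3630 mg

Total Vd = 4.8 × 46 = 220.8 L
CL = 0.693 × Vd / t½ = 0.693 × 220.8 / 41 = 3.732 L/h
D = CL × Css × τ / F / S = 3.732 × 17 × 12 / 0.3 / 0.7 = 3625 mg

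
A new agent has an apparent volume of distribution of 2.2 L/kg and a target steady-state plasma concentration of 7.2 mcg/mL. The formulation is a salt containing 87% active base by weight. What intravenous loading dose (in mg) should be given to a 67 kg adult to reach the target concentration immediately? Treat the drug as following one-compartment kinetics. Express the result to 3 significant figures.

Vd(total) = 67 kg × 2.2 L/kg = 147.4 L
The loading dose fills Vd to the target concentration.
LD = Vd × C / S = 147.4 × 7.200 / 0.87 = 1220 mg

1220 mg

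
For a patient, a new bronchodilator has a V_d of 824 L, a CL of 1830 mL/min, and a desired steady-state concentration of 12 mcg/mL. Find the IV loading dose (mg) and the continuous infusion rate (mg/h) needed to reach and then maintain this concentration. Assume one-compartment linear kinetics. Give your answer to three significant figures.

Loading: fill Vd to C_target → 824.0 L × 12 mg/L = 9888 mg
CL = 1830 mL/min × 60/1000 = 109.8 L/h
Infusion rate = 109.8 L/h × 12 mg/L = 1318 mg/h

(a) 9890 mg; (b) 1320 mg/h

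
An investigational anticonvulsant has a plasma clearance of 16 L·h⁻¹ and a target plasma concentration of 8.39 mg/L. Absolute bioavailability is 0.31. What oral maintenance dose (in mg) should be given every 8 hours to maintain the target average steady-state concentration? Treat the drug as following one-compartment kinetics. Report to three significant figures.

3460 mg

D = CL × Css × τ / F = 16.00 × 8.39 × 8 / 0.31 = 3464 mg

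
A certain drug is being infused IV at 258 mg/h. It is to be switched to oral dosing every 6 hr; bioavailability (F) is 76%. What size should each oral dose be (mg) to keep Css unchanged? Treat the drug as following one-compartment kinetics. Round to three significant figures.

2040 mg

To maintain the same Css, the systemic dosing rate must be unchanged: F·D/τ = infusion rate.
D = rate × τ / F = 258 × 6 / 0.76 = 2037 mg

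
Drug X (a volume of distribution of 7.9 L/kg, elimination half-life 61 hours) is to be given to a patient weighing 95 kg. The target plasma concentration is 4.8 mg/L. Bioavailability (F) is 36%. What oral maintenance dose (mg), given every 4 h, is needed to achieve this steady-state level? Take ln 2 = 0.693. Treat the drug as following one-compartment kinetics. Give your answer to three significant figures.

Vd(total) = 95 kg × 7.9 L/kg = 750.5 L
CL = 0.693 × Vd / t½ = 0.693 × 750.5 / 61 = 8.526 L/h
D = CL × Css × τ / F = 8.526 × 4.8 × 4 / 0.36 = 454.7 mg

455 mg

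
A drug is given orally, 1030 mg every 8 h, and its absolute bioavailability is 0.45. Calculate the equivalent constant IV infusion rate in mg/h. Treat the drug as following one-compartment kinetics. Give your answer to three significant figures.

Equivalent systemic input: infusion rate = F·D/τ.
Rate = 0.45 × 1030 / 8 = 57.94 mg/h

57.9 mg/h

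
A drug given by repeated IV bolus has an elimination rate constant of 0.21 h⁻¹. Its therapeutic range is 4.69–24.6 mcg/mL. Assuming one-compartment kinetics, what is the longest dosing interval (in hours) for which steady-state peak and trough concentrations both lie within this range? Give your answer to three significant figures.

7.89 h

Between IV bolus doses, concentration decays as C = C₀·e^(−kτ), so C_peak/C_trough = e^(kτ).
τ_max = ln(C_peak/C_trough) / k = ln(24.6/4.69) / 0.2100 = 1.657 / 0.2100 = 7.890 h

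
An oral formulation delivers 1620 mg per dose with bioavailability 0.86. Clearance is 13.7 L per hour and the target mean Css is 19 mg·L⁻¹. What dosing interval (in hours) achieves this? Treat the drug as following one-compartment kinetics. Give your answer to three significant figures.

5.35 h

F·D/τ = CL·Css → τ = F·D / (CL·Css).
τ = 0.86 × 1620 / (13.7 × 19) = 5.352 h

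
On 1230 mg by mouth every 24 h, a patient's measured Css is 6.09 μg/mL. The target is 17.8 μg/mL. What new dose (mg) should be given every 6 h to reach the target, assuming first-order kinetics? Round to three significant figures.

899 mg

For first-order elimination, Css ∝ F·D/(CL·τ); F and CL are unchanged, so Css ∝ D/τ.
D₂ = D₁ × (Css,target / Css,current) × (τ₂/τ₁) = 1230 × (17.8/6.09) × (6/24) = 898.8 mg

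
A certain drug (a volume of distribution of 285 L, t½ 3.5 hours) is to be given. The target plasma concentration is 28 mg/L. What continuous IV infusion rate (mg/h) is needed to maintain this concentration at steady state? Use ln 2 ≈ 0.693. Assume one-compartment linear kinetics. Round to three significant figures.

1580 mg/h

k = 0.693/3.5 = 0.1980 h⁻¹, so CL = k·Vd = 0.1980 × 285.0 = 56.43 L/h
Infusion rate = CL × Css = 56.43 × 28 = 1580 mg/h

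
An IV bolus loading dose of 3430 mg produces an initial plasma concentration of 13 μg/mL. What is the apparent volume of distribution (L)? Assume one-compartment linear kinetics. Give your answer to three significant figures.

264 L

Immediately after an IV bolus, C₀ = Dose / Vd, so Vd = Dose / C₀.
Vd = 3430 / 13 = 263.8 L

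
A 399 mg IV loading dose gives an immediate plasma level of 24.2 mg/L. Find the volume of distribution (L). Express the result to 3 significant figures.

Immediately after an IV bolus, C₀ = Dose / Vd, so Vd = Dose / C₀.
Vd = 399 / 24.2 = 16.49 L

16.5 L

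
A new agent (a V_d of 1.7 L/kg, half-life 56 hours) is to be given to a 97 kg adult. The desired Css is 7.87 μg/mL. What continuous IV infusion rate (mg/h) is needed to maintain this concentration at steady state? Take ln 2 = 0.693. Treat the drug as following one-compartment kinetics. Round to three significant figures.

16.1 mg/h

Vd(total) = 97 kg × 1.7 L/kg = 164.9 L
CL = ln 2 · Vd / t½ = 0.693 × 164.9 / 56 = 2.041 L/h
Infusion rate = CL × Css = 2.041 × 7.87 = 16.06 mg/h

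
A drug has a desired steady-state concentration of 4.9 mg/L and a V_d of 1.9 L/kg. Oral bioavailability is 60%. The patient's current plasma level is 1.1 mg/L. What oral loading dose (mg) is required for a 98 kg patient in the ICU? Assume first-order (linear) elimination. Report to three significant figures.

Vd(total) = 98 kg × 1.9 L/kg = 186.2 L
The loading dose fills Vd to the target concentration.
Concentration deficit ΔC = 4.9 − 1.1 = 3.800 mg/L
LD = Vd × ΔC / F = 186.2 × 3.800 / 0.6 = 1179 mg

1180 mg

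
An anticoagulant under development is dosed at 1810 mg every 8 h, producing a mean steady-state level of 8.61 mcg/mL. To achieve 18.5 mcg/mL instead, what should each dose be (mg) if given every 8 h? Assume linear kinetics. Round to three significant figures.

With linear kinetics, Css is proportional to dose rate (D/τ) at fixed clearance.
D₂ = D₁ × (Css,target / Css,current) = 1810 × 18.5/8.61 = 3889 mg

3890 mg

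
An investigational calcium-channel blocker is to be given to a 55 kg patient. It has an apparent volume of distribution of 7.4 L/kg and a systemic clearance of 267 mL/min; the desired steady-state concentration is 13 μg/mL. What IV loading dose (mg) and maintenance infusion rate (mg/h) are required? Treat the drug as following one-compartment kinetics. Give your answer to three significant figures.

(a) 5290 mg; (b) 208 mg/h

Vd(total) = 55 kg × 7.4 L/kg = 407.0 L
LD = Vd · C_target = 407.0 × 13 = 5291 mg
CL = 267 mL/min = 267 × 0.06 = 16.02 L/h
Maintenance: replace elimination → rate = CL × Css = 16.02 × 13 = 208.3 mg/h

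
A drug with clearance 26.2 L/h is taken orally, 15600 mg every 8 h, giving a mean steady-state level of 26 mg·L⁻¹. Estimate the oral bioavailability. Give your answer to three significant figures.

0.349

F·D/τ = CL·Css at steady state → F = CL·Css·τ / D.
F = 26.2 × 26 × 8 / 15600 = 0.349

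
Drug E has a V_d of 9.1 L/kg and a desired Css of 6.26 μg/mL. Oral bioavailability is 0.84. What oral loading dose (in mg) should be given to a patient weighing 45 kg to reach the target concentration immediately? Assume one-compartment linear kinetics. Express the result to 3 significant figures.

Vd(total) = 45 kg × 9.1 L/kg = 409.5 L
LD = Vd × C / F = 409.5 × 6.260 / 0.84 = 3052 mg

3050 mg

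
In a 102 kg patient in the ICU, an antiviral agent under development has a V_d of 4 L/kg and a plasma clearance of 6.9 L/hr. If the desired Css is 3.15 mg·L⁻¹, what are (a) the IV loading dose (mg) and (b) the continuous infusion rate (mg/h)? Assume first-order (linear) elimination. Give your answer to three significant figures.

Vd = 4 L/kg × 102 kg = 408.0 L
Loading: fill Vd to C_target → 408.0 L × 3.15 mg/L = 1285 mg
Maintenance: replace elimination → rate = CL × Css = 6.900 × 3.15 = 21.74 mg/h

(a) 1290 mg; (b) 21.7 mg/h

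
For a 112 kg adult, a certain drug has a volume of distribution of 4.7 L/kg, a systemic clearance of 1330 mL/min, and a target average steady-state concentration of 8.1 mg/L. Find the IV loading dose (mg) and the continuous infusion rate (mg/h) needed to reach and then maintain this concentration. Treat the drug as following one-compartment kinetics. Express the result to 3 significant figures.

(a) 4260 mg; (b) 646 mg/h

Total Vd = 4.7 × 112 = 526.4 L
LD = Vd · C_target = 526.4 × 8.1 = 4264 mg
CL = 1330 mL/min = 1330 × 0.06 = 79.80 L/h
Infusion rate = 79.80 L/h × 8.1 mg/L = 646.4 mg/h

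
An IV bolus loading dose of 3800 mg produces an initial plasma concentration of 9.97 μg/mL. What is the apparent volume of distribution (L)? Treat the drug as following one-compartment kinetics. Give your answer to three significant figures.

381 L

Immediately after an IV bolus, C₀ = Dose / Vd, so Vd = Dose / C₀.
Vd = 3800 / 9.97 = 381.1 L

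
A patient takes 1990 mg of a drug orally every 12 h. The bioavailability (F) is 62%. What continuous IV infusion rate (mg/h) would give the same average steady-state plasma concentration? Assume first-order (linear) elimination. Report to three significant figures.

Equivalent systemic input: infusion rate = F·D/τ.
Rate = 0.62 × 1990 / 12 = 102.8 mg/h

103 mg/h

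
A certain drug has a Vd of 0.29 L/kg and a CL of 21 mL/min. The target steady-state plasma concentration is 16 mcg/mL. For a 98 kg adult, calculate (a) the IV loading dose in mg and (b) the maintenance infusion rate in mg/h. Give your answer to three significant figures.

Vd(total) = 98 kg × 0.29 L/kg = 28.42 L
LD = Vd · C_target = 28.42 × 16 = 454.7 mg
Convert clearance: 21 mL/min × 60 min/h ÷ 1000 mL/L = 1.260 L/h
Maintenance infusion rate = CL × Css = 1.260 × 16 = 20.16 mg/h

(a) 455 mg; (b) 20.2 mg/h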